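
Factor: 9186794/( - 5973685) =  - 2^1*5^( - 1)*29^1 * 613^( - 1)*1949^(-1 ) * 158393^1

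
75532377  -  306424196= - 230891819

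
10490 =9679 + 811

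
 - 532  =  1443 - 1975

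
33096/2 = 16548  =  16548.00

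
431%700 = 431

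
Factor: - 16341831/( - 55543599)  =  1815759/6171511 = 3^2 *11^1*31^( -1) * 18341^1 * 199081^( - 1)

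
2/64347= 2/64347=0.00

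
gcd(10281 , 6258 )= 447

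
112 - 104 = 8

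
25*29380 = 734500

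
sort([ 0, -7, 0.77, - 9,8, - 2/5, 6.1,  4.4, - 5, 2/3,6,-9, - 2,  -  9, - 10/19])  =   [-9,-9, - 9, - 7, - 5, - 2, - 10/19, - 2/5, 0,2/3,0.77, 4.4, 6, 6.1, 8]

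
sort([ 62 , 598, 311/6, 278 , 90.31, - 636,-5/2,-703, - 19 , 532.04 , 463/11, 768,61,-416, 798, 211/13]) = [ -703,-636, - 416, - 19, - 5/2 , 211/13, 463/11, 311/6, 61, 62, 90.31,278 , 532.04 , 598,768,798 ]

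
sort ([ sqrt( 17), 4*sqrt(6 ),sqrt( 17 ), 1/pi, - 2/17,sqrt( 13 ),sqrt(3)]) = [-2/17,1/pi,sqrt( 3),sqrt(13),  sqrt( 17),sqrt (17),4*sqrt( 6) ]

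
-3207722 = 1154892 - 4362614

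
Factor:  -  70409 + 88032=17623 = 17623^1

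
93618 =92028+1590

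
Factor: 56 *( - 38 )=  - 2^4*7^1*19^1 = - 2128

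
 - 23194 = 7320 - 30514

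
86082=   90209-4127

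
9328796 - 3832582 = 5496214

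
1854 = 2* 927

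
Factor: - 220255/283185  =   - 7/9= - 3^( - 2)*7^1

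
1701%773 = 155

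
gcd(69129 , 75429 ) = 9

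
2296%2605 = 2296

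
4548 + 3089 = 7637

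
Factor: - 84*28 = -2352 = -2^4*3^1*7^2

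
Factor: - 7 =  -7^1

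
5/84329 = 5/84329 = 0.00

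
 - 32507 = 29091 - 61598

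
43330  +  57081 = 100411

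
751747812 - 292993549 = 458754263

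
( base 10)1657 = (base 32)1jp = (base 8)3171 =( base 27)27A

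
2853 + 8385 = 11238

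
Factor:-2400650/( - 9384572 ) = 2^ (-1) * 5^2*7^1*19^3*41^( - 1)*57223^(-1 ) = 1200325/4692286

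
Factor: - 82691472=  - 2^4*3^1*1722739^1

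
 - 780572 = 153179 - 933751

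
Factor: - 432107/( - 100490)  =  43/10 = 2^(-1 )*5^(  -  1)*43^1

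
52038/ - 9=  - 5782 + 0/1 = - 5782.00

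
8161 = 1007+7154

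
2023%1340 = 683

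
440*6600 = 2904000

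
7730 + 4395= 12125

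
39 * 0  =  0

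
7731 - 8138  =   - 407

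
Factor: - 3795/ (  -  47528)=2^( - 3)*3^1 *5^1*11^1*13^( - 1 )*23^1*457^(-1 ) 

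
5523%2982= 2541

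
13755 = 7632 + 6123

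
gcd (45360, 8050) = 70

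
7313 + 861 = 8174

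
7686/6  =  1281 =1281.00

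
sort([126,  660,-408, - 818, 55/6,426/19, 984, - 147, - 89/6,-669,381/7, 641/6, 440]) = [-818, - 669, - 408 , - 147, - 89/6, 55/6, 426/19, 381/7,  641/6,126,440, 660,984] 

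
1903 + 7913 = 9816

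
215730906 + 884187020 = 1099917926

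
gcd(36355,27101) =661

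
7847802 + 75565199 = 83413001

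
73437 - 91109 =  - 17672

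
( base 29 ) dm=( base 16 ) 18F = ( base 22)i3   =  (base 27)EL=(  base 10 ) 399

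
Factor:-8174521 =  - 37^1*220933^1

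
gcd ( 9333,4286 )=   1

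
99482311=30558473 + 68923838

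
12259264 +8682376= 20941640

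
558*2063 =1151154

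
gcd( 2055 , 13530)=15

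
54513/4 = 13628 + 1/4 = 13628.25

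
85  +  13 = 98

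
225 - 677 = -452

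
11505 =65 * 177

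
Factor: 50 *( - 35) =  - 1750 = - 2^1 * 5^3*7^1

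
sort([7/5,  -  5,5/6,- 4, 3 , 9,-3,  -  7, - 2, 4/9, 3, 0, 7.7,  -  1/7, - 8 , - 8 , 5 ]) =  [ - 8,  -  8, - 7 , - 5, - 4,- 3,-2 , - 1/7,  0,  4/9 , 5/6,7/5, 3 , 3, 5,  7.7, 9]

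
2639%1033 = 573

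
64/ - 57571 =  - 1+ 57507/57571 = - 0.00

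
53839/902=53839/902 = 59.69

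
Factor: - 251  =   -251^1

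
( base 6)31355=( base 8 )10227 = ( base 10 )4247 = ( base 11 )3211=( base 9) 5738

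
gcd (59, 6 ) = 1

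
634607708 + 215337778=849945486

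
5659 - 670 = 4989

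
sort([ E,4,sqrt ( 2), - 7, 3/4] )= [  -  7,3/4, sqrt (2 ), E, 4]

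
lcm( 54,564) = 5076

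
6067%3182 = 2885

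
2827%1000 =827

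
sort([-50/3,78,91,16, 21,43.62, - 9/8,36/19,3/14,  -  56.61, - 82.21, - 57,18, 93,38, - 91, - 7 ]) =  [ - 91, - 82.21,  -  57 , - 56.61,  -  50/3, - 7,  -  9/8,  3/14,36/19,16,18, 21, 38,43.62,78,91  ,  93 ]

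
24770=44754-19984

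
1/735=1/735 = 0.00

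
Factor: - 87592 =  - 2^3 * 10949^1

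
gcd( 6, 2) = 2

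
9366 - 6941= 2425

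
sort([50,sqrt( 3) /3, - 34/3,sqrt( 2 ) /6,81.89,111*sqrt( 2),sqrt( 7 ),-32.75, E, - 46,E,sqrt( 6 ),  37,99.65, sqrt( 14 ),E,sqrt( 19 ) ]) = [ -46, - 32.75, - 34/3, sqrt(2 ) /6,sqrt(3)/3,sqrt( 6) , sqrt( 7 ),E,E,E,sqrt( 14 ),sqrt( 19 ), 37, 50,81.89,99.65,111*sqrt(2 )]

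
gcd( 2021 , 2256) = 47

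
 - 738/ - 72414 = 41/4023  =  0.01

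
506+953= 1459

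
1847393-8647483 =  - 6800090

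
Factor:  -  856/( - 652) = 214/163 = 2^1*107^1  *163^(  -  1)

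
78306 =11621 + 66685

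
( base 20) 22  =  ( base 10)42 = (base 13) 33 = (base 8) 52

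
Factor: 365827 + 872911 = 1238738 = 2^1*787^2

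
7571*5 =37855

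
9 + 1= 10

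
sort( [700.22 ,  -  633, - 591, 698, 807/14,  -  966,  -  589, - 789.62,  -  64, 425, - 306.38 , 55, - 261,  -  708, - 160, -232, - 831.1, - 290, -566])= [ - 966, - 831.1, -789.62 ,  -  708, - 633, - 591,- 589,  -  566 , - 306.38,  -  290, - 261 , - 232, - 160, - 64, 55,807/14, 425, 698,700.22]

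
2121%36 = 33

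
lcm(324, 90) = 1620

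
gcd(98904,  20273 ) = 1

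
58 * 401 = 23258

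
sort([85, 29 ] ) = [29,85 ]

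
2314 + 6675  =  8989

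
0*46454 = 0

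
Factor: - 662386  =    -  2^1*227^1*  1459^1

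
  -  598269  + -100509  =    -  698778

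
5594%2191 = 1212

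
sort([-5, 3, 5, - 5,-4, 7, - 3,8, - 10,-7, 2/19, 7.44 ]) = [ -10, - 7,-5, - 5,-4, - 3, 2/19 , 3, 5, 7, 7.44, 8] 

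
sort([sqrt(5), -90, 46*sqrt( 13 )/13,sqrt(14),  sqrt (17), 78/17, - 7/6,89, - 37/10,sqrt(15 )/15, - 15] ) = [-90,-15, - 37/10, - 7/6, sqrt( 15) /15,  sqrt( 5),sqrt( 14 ), sqrt( 17), 78/17, 46*sqrt(13 ) /13,89]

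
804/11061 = 268/3687 = 0.07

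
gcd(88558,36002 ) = 2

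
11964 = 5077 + 6887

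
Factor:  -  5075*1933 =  - 9809975=   - 5^2*7^1*29^1*1933^1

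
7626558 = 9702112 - 2075554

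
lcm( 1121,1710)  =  100890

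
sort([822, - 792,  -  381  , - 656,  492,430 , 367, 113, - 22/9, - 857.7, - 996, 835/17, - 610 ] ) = [ - 996, - 857.7 , - 792, - 656, - 610,-381, - 22/9 , 835/17, 113,367,  430, 492,822]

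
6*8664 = 51984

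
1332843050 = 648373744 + 684469306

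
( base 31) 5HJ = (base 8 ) 12347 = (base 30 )5sb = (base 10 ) 5351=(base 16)14e7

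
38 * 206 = 7828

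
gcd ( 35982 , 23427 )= 9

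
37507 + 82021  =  119528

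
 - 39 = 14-53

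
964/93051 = 964/93051  =  0.01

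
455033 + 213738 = 668771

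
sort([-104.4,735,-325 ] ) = [ - 325, - 104.4,735]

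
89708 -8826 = 80882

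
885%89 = 84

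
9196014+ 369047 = 9565061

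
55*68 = 3740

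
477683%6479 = 4716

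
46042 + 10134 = 56176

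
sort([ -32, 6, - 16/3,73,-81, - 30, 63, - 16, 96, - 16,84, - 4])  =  [ - 81 ,-32, - 30,  -  16,-16,-16/3, - 4, 6, 63,73, 84,96] 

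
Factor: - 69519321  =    -  3^2*61^1 * 139^1*911^1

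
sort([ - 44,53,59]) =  [ - 44,  53,  59 ]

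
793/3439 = 793/3439 = 0.23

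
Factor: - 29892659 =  - 29892659^1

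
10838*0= 0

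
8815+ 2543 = 11358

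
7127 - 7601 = - 474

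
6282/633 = 2094/211 = 9.92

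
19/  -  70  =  -19/70 = - 0.27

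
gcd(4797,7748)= 13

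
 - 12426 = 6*( - 2071 )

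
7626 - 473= 7153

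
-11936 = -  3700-8236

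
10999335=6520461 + 4478874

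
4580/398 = 11+101/199 = 11.51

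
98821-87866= 10955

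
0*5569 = 0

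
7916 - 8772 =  - 856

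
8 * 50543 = 404344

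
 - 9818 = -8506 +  - 1312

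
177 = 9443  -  9266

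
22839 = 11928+10911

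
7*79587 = 557109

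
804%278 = 248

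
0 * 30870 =0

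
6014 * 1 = 6014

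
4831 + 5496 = 10327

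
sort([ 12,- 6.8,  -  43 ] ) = [ - 43, - 6.8 , 12 ]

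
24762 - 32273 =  - 7511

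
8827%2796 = 439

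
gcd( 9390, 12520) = 3130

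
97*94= 9118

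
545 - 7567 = -7022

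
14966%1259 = 1117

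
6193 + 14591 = 20784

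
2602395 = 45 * 57831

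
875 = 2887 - 2012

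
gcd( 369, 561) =3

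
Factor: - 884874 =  - 2^1*3^1*139^1*1061^1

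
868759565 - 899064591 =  - 30305026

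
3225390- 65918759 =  - 62693369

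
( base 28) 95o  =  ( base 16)1C34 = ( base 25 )BDK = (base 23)del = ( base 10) 7220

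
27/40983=9/13661 =0.00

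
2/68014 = 1/34007= 0.00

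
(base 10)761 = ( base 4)23321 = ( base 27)115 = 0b1011111001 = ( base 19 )221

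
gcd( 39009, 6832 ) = 1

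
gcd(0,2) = 2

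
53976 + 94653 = 148629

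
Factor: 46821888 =2^9 * 3^4*1129^1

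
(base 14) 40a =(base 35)MO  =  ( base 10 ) 794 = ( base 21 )1gh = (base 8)1432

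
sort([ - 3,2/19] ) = [ - 3, 2/19]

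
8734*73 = 637582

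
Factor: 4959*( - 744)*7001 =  - 2^3*3^3*19^1*29^1*31^1*7001^1 = - 25830161496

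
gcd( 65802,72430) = 2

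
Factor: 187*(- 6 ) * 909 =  -2^1*3^3*11^1*17^1*101^1 = - 1019898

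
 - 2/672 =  - 1/336 = - 0.00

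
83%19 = 7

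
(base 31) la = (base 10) 661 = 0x295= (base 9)814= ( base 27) od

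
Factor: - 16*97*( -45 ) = 2^4*3^2*5^1* 97^1 = 69840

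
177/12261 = 59/4087= 0.01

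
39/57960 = 13/19320= 0.00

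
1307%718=589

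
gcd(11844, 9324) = 252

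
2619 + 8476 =11095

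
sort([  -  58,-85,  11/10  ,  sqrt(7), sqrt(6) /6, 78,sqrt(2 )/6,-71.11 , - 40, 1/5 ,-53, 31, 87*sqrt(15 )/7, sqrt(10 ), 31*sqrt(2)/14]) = [ - 85, - 71.11, - 58, - 53,-40,1/5 , sqrt(2 )/6,sqrt ( 6) /6, 11/10,sqrt( 7),31*sqrt(2) /14,sqrt(10),31, 87*sqrt (15) /7, 78]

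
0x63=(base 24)43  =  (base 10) 99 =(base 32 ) 33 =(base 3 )10200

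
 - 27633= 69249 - 96882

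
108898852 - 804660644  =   - 695761792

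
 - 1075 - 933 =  - 2008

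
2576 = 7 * 368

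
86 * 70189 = 6036254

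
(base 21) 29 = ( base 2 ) 110011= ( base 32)1J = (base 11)47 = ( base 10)51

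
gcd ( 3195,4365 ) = 45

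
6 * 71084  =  426504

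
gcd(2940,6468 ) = 588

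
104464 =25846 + 78618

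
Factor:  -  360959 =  - 360959^1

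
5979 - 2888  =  3091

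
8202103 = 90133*91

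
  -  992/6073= - 1 + 5081/6073 = -0.16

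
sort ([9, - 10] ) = [-10,9]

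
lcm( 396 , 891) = 3564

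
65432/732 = 89 + 71/183= 89.39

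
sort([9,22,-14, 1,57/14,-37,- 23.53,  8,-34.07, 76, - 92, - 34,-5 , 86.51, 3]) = [ - 92, - 37,  -  34.07, - 34, - 23.53, - 14 , - 5, 1 , 3 , 57/14,8,  9,22 , 76,86.51]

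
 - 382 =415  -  797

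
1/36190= 1/36190=0.00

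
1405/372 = 3 + 289/372= 3.78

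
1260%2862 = 1260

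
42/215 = 42/215= 0.20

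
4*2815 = 11260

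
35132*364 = 12788048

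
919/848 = 1 + 71/848 = 1.08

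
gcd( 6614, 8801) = 1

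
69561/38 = 69561/38 = 1830.55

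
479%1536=479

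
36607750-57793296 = - 21185546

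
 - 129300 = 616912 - 746212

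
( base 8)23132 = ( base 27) dch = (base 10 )9818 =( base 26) EDG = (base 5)303233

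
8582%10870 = 8582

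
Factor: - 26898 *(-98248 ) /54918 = 2^3 * 3^( - 4 )*113^( - 1)*4483^1*12281^1 = 440445784/9153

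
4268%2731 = 1537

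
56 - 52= 4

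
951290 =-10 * ( - 95129)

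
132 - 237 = -105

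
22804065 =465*49041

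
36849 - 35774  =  1075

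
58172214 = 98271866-40099652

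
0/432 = 0= 0.00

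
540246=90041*6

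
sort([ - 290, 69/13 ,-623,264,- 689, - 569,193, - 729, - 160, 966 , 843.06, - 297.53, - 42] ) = [ - 729, - 689,-623, - 569, - 297.53, - 290, - 160, -42,  69/13, 193,264, 843.06,966]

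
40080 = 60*668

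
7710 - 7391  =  319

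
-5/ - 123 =5/123 = 0.04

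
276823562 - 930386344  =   - 653562782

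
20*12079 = 241580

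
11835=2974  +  8861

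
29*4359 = 126411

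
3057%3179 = 3057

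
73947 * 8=591576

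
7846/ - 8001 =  - 1 + 155/8001 = - 0.98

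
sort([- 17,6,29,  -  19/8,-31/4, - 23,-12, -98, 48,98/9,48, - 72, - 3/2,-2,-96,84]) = [  -  98,-96, - 72,  -  23,-17,- 12,-31/4, - 19/8,-2,-3/2, 6, 98/9, 29,48, 48,84]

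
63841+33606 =97447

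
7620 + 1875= 9495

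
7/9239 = 7/9239 =0.00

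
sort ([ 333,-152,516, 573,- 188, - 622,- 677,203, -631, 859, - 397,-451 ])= [ - 677, - 631,- 622,- 451, - 397, - 188,  -  152  ,  203,333, 516, 573,859] 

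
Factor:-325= - 5^2*13^1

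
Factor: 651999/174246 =2^( - 1)*113^( - 1 )*257^(-1)*217333^1= 217333/58082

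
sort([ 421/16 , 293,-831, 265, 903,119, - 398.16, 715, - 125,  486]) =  [ - 831, - 398.16, - 125,421/16,119,265,293, 486, 715, 903] 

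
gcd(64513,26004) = 1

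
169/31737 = 169/31737 = 0.01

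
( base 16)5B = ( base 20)4B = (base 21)47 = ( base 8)133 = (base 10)91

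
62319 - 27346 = 34973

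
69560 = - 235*( - 296)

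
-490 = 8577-9067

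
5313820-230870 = 5082950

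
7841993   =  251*31243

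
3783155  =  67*56465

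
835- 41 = 794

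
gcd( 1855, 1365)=35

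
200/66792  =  25/8349= 0.00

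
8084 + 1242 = 9326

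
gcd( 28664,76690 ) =2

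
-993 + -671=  - 1664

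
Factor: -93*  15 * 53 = - 3^2*5^1*31^1*53^1= -73935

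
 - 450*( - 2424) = 1090800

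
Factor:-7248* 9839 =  - 71313072 = - 2^4*3^1*151^1*9839^1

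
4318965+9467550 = 13786515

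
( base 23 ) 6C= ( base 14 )AA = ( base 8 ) 226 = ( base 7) 303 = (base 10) 150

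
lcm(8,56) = 56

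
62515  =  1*62515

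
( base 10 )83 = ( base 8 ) 123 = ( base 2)1010011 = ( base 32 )2j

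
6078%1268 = 1006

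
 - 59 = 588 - 647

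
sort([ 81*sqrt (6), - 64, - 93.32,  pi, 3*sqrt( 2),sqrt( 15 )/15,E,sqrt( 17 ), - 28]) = [ - 93.32, -64,- 28, sqrt( 15 ) /15, E,pi,sqrt ( 17 ), 3*sqrt(2),81*sqrt( 6)]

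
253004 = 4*63251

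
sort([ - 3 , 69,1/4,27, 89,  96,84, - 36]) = [ - 36, -3, 1/4, 27,69,84, 89,  96 ]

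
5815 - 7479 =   -  1664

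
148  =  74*2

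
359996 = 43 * 8372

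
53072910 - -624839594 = 677912504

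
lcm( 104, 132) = 3432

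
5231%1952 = 1327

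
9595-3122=6473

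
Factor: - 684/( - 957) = 228/319 = 2^2 *3^1*11^( - 1)*19^1*29^( - 1 ) 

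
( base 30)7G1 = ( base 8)15175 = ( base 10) 6781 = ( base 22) E05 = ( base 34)5TF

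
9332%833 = 169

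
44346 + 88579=132925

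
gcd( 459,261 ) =9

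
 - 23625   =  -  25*945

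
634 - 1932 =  - 1298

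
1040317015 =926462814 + 113854201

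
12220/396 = 3055/99 = 30.86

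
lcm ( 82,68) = 2788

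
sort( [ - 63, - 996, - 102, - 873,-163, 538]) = [ - 996,-873,-163, - 102, - 63,538] 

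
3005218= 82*36649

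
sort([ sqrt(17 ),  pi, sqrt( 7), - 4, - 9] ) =[ - 9, - 4,sqrt( 7), pi,  sqrt(17) ] 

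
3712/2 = 1856 = 1856.00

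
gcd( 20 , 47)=1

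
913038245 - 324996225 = 588042020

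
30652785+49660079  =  80312864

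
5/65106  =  5/65106= 0.00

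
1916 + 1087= 3003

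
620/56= 11 + 1/14 = 11.07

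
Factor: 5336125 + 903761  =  2^1*3^1 * 281^1*3701^1=6239886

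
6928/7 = 989+ 5/7= 989.71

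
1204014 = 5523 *218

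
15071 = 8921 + 6150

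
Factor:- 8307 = -3^2*13^1 * 71^1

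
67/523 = 67/523 =0.13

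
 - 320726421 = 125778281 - 446504702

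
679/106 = 6  +  43/106= 6.41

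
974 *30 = 29220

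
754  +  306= 1060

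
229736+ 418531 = 648267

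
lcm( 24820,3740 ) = 273020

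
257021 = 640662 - 383641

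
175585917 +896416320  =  1072002237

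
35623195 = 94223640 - 58600445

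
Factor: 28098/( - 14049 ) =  - 2 = -2^1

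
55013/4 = 13753 + 1/4 = 13753.25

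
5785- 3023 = 2762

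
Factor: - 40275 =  - 3^2*5^2*179^1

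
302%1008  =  302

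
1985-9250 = -7265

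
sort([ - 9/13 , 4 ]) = [-9/13 , 4]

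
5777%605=332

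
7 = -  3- -10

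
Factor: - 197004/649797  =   - 2^2*167^( - 1) * 1297^(-1 )*16417^1 = - 65668/216599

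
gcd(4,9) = 1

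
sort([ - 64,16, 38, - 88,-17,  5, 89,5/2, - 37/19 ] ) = [ - 88, - 64  ,- 17 , - 37/19,  5/2, 5, 16, 38,89] 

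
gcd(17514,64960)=14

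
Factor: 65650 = 2^1*5^2*13^1*101^1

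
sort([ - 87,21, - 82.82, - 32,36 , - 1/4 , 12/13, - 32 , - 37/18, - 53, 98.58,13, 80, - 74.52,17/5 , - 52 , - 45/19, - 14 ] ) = [ - 87, - 82.82,-74.52 , - 53, - 52, - 32 , - 32, - 14,-45/19, - 37/18  , - 1/4,12/13,17/5, 13, 21,36,  80,98.58] 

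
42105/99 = 425+10/33 = 425.30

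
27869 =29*961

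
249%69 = 42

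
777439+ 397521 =1174960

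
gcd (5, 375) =5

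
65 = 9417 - 9352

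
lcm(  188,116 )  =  5452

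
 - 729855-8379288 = -9109143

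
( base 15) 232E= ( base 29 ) 8PG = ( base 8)16455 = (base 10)7469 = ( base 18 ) 150H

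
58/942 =29/471 =0.06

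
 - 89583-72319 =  - 161902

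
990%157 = 48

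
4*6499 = 25996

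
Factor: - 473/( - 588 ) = 2^(  -  2 ) * 3^( - 1)*7^( - 2)*11^1*43^1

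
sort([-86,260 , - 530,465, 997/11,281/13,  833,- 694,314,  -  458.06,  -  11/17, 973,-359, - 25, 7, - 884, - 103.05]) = [ - 884,  -  694, - 530, - 458.06,  -  359, - 103.05, - 86,-25, - 11/17,7, 281/13, 997/11, 260, 314, 465, 833, 973]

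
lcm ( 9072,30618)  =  244944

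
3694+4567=8261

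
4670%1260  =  890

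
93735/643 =145 + 500/643 = 145.78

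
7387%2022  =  1321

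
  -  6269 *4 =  - 25076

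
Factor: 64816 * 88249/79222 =2^3 * 7^2*11^(  -  1)*13^( - 1) * 277^( - 1 )*1801^1 * 4051^1 = 2859973592/39611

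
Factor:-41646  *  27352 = - 2^4*3^1*11^1*13^1*263^1*631^1 = -1139101392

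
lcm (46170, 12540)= 1015740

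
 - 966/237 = -5 + 73/79= - 4.08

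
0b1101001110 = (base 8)1516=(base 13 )501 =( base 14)446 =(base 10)846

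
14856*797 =11840232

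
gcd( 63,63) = 63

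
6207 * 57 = 353799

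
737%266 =205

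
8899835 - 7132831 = 1767004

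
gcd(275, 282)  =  1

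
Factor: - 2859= - 3^1*953^1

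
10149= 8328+1821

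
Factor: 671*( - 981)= - 658251 = -3^2*11^1 * 61^1 * 109^1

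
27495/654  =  42 + 9/218 = 42.04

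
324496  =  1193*272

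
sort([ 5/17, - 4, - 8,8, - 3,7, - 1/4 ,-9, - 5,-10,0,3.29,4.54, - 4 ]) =[ -10, - 9, - 8 , -5,- 4, - 4, - 3, - 1/4, 0,  5/17,3.29, 4.54,  7 , 8 ] 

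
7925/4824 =1 + 3101/4824 = 1.64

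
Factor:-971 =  - 971^1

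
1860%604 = 48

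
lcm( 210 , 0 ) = 0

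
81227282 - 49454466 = 31772816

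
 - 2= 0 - 2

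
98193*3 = 294579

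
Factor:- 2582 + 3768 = 1186 = 2^1*593^1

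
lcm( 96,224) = 672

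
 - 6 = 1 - 7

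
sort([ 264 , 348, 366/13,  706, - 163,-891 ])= [  -  891, - 163,366/13,  264, 348, 706]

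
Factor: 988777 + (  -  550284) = 438493 = 11^1*39863^1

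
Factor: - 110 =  - 2^1 * 5^1*11^1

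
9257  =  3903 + 5354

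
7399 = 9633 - 2234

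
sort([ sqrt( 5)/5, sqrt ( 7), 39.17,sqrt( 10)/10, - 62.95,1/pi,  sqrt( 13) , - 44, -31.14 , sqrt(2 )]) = [ - 62.95, - 44, - 31.14,sqrt( 10 )/10, 1/pi,  sqrt(5 ) /5,sqrt( 2), sqrt( 7),sqrt( 13), 39.17 ] 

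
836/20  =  209/5 = 41.80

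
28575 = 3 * 9525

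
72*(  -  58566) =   -  4216752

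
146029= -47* (-3107 ) 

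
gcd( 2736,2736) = 2736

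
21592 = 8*2699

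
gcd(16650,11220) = 30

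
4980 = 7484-2504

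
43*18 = 774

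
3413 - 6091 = - 2678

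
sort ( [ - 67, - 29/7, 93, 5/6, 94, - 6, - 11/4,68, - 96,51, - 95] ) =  [ - 96, - 95, - 67, - 6, - 29/7, - 11/4,5/6, 51,68, 93, 94] 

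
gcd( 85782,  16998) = 6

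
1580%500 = 80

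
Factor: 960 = 2^6*3^1 * 5^1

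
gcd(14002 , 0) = 14002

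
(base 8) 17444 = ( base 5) 223342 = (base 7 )32146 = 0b1111100100100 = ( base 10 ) 7972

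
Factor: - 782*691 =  - 2^1*17^1*23^1*691^1  =  - 540362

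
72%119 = 72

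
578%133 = 46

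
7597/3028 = 2+1541/3028= 2.51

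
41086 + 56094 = 97180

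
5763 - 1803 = 3960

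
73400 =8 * 9175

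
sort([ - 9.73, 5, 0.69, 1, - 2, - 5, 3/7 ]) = [-9.73, - 5,-2, 3/7,0.69, 1, 5] 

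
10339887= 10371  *997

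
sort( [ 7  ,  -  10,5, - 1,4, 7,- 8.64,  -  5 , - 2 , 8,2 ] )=[ - 10, - 8.64, - 5, - 2, - 1, 2,4 , 5,7, 7, 8 ] 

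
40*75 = 3000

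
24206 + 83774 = 107980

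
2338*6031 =14100478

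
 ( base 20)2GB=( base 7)3204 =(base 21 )2BI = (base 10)1131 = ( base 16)46B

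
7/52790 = 7/52790 = 0.00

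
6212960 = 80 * 77662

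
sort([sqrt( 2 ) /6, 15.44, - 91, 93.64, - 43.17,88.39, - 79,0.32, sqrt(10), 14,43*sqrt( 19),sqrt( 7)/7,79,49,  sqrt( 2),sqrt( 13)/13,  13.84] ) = [-91, - 79, - 43.17,sqrt( 2) /6, sqrt(13 ) /13,0.32, sqrt( 7)/7, sqrt( 2 ),sqrt( 10), 13.84, 14 , 15.44,49,79, 88.39, 93.64,  43*sqrt( 19)]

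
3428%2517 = 911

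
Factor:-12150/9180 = - 45/34 = - 2^( - 1)*  3^2*5^1*17^( - 1 )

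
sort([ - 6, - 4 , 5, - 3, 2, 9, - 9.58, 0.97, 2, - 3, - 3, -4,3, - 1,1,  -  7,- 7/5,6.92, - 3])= [ - 9.58, - 7,- 6,  -  4, -4,-3,  -  3,  -  3,  -  3, - 7/5,-1,0.97, 1,2, 2,3,5, 6.92, 9]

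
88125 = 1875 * 47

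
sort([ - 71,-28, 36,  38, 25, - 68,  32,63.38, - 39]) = [ - 71, - 68, - 39,-28,25, 32 , 36, 38, 63.38 ] 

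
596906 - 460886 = 136020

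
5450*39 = 212550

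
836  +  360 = 1196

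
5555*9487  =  52700285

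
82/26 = 3 + 2/13= 3.15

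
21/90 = 7/30  =  0.23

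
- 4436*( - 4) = 17744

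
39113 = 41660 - 2547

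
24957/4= 6239+1/4 = 6239.25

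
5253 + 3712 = 8965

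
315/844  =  315/844 = 0.37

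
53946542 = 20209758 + 33736784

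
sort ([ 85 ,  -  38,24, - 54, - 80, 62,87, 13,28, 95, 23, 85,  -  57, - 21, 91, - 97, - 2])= [ - 97, - 80,-57, - 54 , - 38, - 21 , - 2, 13, 23,24,  28, 62, 85, 85 , 87, 91, 95]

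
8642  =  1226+7416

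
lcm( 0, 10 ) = 0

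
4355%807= 320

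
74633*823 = 61422959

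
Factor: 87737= 13^1*17^1*397^1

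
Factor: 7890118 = 2^1*3945059^1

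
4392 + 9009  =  13401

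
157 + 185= 342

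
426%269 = 157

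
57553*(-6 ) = -345318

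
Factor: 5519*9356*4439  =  2^2*23^1*193^1*2339^1*5519^1  =  229211156396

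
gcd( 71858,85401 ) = 1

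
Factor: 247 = 13^1*19^1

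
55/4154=55/4154 = 0.01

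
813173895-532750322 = 280423573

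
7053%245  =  193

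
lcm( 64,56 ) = 448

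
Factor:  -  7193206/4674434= - 3596603/2337217 = - 421^1 *8543^1 *2337217^ ( - 1)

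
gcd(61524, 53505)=9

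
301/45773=43/6539= 0.01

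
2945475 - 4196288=-1250813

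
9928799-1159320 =8769479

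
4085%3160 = 925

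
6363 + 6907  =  13270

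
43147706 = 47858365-4710659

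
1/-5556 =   -  1 +5555/5556 = -0.00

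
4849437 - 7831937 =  - 2982500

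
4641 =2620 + 2021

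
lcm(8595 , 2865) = 8595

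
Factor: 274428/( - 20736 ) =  - 2^(-6 ) * 7^1*11^2 =- 847/64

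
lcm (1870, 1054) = 57970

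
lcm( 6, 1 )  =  6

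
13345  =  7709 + 5636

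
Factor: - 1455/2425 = -3^1 * 5^ ( - 1 ) = -3/5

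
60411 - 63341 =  - 2930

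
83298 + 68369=151667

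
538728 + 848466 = 1387194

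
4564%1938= 688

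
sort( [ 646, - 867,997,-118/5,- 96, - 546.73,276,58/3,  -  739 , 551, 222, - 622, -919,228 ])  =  [ - 919,-867,-739, - 622 ,-546.73,-96,-118/5, 58/3 , 222, 228,276,551  ,  646,997]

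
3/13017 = 1/4339 = 0.00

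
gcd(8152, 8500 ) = 4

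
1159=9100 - 7941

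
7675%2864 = 1947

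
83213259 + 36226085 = 119439344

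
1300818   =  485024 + 815794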